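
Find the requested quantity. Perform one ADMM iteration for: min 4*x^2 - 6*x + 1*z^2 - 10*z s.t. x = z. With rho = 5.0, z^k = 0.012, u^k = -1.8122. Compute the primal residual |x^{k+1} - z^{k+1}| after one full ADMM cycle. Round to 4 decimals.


ADMM iteration with rho = 5.0, z^k = 0.012, u^k = -1.8122
Step 1: x-update.
Minimize 4*x^2 - 6*x + (5.0/2)*(x - 0.012 - 1.8122)^2
FOC: (2*4 + 5.0)*x = 6 + 5.0*(0.012 + 1.8122)
x^{k+1} = 1.1632
Step 2: z-update.
Minimize 1*z^2 - 10*z + (5.0/2)*(1.1632 - z - 1.8122)^2
FOC: (2*1 + 5.0)*z = 10 + 5.0*(1.1632 - 1.8122)
z^{k+1} = 0.965
Step 3: u-update.
u^{k+1} = -1.8122 + 1.1632 - 0.965 = -1.614
Step 4: Primal residual = |1.1632 - 0.965| = 0.1982


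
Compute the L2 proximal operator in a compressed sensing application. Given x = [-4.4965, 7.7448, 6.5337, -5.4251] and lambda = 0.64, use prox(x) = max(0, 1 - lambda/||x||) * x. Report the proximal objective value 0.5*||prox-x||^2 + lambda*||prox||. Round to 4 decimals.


Step 1: Compute ||x||.
||x|| = 12.3419
Step 2: Compute scaling factor.
scale = max(0, 1 - 0.64/12.3419) = 0.9481
Step 3: prox(x) = [-4.2633, 7.3432, 6.1949, -5.1438]
||prox(x)|| = 11.7019
Step 4: Proximal objective.
0.5*||prox-x||^2 = 0.2048
lambda*||prox|| = 7.4892
Total = 7.694


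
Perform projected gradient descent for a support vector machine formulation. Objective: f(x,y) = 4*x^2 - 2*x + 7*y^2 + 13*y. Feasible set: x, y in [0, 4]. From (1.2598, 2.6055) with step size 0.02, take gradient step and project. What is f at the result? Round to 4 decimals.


Step 1: Compute gradient at (1.2598, 2.6055).
grad_x = 2*4*1.2598 - 2 = 8.0784
grad_y = 2*7*2.6055 + 13 = 49.477
Step 2: Gradient step.
x_raw = 1.2598 - 0.02*8.0784 = 1.0982
y_raw = 2.6055 - 0.02*49.477 = 1.616
Step 3: Project onto [0, 4].
x_proj = clip(1.0982) = 1.0982
y_proj = clip(1.616) = 1.616
Step 4: Evaluate f.
f(1.0982, 1.616) = 41.9148


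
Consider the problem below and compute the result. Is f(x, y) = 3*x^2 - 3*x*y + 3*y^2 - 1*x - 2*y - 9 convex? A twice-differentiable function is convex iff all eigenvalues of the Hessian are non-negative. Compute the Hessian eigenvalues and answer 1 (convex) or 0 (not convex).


The Hessian of f(x,y) = 3*x^2 - 3*x*y + 3*y^2 - 1*x - 2*y - 9 is:
H = [[6, -3], [-3, 6]]
Trace = 6 + 6 = 12
Determinant = 6*6 - (-3)^2 = 27
Discriminant = (12)^2 - 4*27 = 36.0
Eigenvalues: lambda_1 = 3.0, lambda_2 = 9.0
The function is convex.

1


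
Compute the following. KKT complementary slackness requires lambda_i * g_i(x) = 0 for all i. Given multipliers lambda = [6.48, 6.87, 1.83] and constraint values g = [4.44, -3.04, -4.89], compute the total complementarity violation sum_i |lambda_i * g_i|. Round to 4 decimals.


KKT complementary slackness check:
lambda_1 * g_1 = 6.48 * 4.44 = 28.7712
lambda_2 * g_2 = 6.87 * -3.04 = -20.8848
lambda_3 * g_3 = 1.83 * -4.89 = -8.9487
Total violation = 28.7712 + 20.8848 + 8.9487 = 58.6047


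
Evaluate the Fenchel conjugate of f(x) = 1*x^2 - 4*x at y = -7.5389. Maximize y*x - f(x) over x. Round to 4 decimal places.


f*(y) = sup_x {y*x - a*x^2 - b*x} = sup_x {(y-b)*x - a*x^2}
FOC: (y - b) - 2a*x = 0 => x* = (y - b)/(2a)
x* = (-7.5389 + 4)/(2*1) = -1.7695
f*(-7.5389) = (y-b)^2/(4a) = (-7.5389 + 4)^2/(4*1)
= 12.5238/4 = 3.131


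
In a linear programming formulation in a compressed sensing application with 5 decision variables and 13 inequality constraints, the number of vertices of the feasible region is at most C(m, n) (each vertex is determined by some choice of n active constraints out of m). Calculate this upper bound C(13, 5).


Each vertex corresponds to some choice of n active constraints out of m, so the number of vertices is at most C(m, n) = m! / (n!(m-n)!).
m = 13, n = 5
Numerator: 13 * 12 * 11 * 10 * 9
Denominator: 5! = 120
C(13, 5) = 1287


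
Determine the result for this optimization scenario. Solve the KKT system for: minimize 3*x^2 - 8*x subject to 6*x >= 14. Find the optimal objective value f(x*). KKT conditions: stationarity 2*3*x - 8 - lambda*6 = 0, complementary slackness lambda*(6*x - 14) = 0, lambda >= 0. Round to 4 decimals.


Step 1: Try lambda = 0 (constraint inactive).
x_unc = 8/(2*3) = 1.3333
Check: 6*1.3333 = 7.9998 < 14 -- violated!
Step 2: Constraint must be active: 6*x = 14
x* = 14/6 = 7/3 = 2.3333 (rounded; the exact value 7/3 is used below)
lambda = (2*3*(7/3) - 8)/6 = 1.0
Step 3: Compute optimal value.
f(x*) = 3*(7/3)^2 - 8*(7/3) = -2.3333


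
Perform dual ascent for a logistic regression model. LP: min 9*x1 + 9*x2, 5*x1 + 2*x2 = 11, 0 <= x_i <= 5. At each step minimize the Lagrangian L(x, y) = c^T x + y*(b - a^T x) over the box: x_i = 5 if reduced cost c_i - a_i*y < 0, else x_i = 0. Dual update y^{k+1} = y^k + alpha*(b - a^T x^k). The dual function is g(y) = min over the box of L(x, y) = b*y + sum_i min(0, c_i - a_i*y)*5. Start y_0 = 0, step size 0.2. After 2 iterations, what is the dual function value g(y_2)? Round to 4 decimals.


Dual ascent for LP: min 9*x1 + 9*x2, 5*x1 + 2*x2 = 11, 0 <= x_i <= 5
Step 1: y^k = 0.0, reduced costs: (9.0, 9.0)
  x^k = (0.0, 0.0), subgradient = b - a^T x = 11.0
  y^{k+1} = 0.0 + 0.2*11.0 = 2.2
Step 2: y^k = 2.2, reduced costs: (-2.0, 4.6)
  x^k = (5.0, 0.0), subgradient = b - a^T x = -14.0
  y^{k+1} = 2.2 + 0.2*-14.0 = -0.6
Dual objective at y_2 = -0.6: reduced costs (12.0, 10.2), box minimizer x = (0.0, 0.0)
g(y_2) = b*y + (c1 - a1*y)*x1 + (c2 - a2*y)*x2 = 11*(-0.6) + 12.0*0.0 + 10.2*0.0 = -6.6 + 0.0 + 0.0 = -6.6


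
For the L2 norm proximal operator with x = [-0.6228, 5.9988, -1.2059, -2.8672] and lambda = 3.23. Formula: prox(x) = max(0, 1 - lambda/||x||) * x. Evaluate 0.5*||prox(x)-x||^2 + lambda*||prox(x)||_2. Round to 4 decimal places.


Step 1: Compute ||x||.
||x|| = 6.7859
Step 2: Compute scaling factor.
scale = max(0, 1 - 3.23/6.7859) = 0.524
Step 3: prox(x) = [-0.3264, 3.1435, -0.6319, -1.5025]
||prox(x)|| = 3.5559
Step 4: Proximal objective.
0.5*||prox-x||^2 = 5.2165
lambda*||prox|| = 11.4856
Total = 16.702


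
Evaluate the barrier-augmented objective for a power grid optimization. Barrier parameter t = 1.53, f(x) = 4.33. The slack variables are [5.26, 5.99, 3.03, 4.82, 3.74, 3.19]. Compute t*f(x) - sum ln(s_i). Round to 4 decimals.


Step 1: Compute log-barrier.
ln values: [1.6601, 1.7901, 1.1086, 1.5728, 1.3191, 1.16]
phi = -(1.6601 + 1.7901 + 1.1086 + 1.5728 + 1.3191 + 1.16) = -8.6107
Step 2: Compute augmented objective.
t*f(x) = 1.53*4.33 = 6.6249
Total = 6.6249 - 8.6107 = -1.9858


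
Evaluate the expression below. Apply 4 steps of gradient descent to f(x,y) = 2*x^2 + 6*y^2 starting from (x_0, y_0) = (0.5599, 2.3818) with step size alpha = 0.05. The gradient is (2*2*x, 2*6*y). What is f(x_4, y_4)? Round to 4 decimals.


Gradient descent on f(x,y) = 2*x^2 + 6*y^2.
Starting point: (0.5599, 2.3818), alpha = 0.05
Step 1: grad_x = 2*2*0.5599 = 2.2396, grad_y = 2*6*2.3818 = 28.5816
  x_1 = 0.5599 - 0.05*2.2396 = 0.4479
  y_1 = 2.3818 - 0.05*28.5816 = 0.9527
Step 2: grad_x = 2*2*0.4479 = 1.7917, grad_y = 2*6*0.9527 = 11.4326
  x_2 = 0.4479 - 0.05*1.7917 = 0.3583
  y_2 = 0.9527 - 0.05*11.4326 = 0.3811
Step 3: grad_x = 2*2*0.3583 = 1.4333, grad_y = 2*6*0.3811 = 4.5731
  x_3 = 0.3583 - 0.05*1.4333 = 0.2867
  y_3 = 0.3811 - 0.05*4.5731 = 0.1524
Step 4: grad_x = 2*2*0.2867 = 1.1467, grad_y = 2*6*0.1524 = 1.8292
  x_4 = 0.2867 - 0.05*1.1467 = 0.2293
  y_4 = 0.1524 - 0.05*1.8292 = 0.061
f(0.2293, 0.061) = 2*0.2293^2 + 6*0.061^2 = 0.1275


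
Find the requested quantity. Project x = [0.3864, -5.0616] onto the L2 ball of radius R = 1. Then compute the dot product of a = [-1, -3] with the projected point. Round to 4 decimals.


Step 1: Compute ||x|| (intermediates to 6 decimals).
||x|| = sqrt(0.3864^2 + (-5.0616)^2) = 5.076327
Step 2: Project.
Since ||x|| > R, scale = R/||x|| = 1/5.076327 = 0.196993, proj(x) = scale * x
proj(x) = [0.076118, -0.9971]
Step 3: Dot product.
a^T * proj(x) = -1*0.076118 - 3*(-0.9971) = 2.9152


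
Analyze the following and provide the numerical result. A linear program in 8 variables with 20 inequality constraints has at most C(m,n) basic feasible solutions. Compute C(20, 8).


Each vertex corresponds to some choice of n active constraints out of m, so the number of vertices is at most C(m, n) = m! / (n!(m-n)!).
m = 20, n = 8
Numerator: 20 * 19 * 18 * 17 * 16 * 15 * 14 * 13
Denominator: 8! = 40320
C(20, 8) = 125970


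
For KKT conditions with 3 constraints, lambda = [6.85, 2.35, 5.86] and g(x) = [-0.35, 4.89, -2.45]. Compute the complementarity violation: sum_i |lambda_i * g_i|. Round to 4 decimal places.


KKT complementary slackness check:
lambda_1 * g_1 = 6.85 * -0.35 = -2.3975
lambda_2 * g_2 = 2.35 * 4.89 = 11.4915
lambda_3 * g_3 = 5.86 * -2.45 = -14.357
Total violation = 2.3975 + 11.4915 + 14.357 = 28.246


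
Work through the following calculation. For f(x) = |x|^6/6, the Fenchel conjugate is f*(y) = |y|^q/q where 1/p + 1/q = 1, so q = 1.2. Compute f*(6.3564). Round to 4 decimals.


The conjugate exponent q satisfies 1/p + 1/q = 1.
p = 6, so q = 6/(6 - 1) = 1.2
|y|^q = 6.3564^1.2 = 9.2014
f*(6.3564) = 9.2014 / 1.2 = 7.6678


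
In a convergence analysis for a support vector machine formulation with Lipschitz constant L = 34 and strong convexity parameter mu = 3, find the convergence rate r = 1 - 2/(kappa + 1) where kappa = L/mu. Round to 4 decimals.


Step 1: Compute the condition number.
kappa = L/mu = 34/3 = 11.3333
Step 2: Compute the convergence rate.
r = 1 - 2/(kappa + 1) = 1 - 2*mu/(L + mu) = (L - mu)/(L + mu) = 31/37 = 0.8378


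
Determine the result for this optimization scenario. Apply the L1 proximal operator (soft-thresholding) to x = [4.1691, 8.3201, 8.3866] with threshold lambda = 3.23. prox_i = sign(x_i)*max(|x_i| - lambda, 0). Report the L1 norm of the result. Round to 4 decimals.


Soft-thresholding with lambda = 3.23:
prox(4.1691) = sign(4.1691)*max(|4.1691| - 3.23, 0) = 0.9391
prox(8.3201) = sign(8.3201)*max(|8.3201| - 3.23, 0) = 5.0901
prox(8.3866) = sign(8.3866)*max(|8.3866| - 3.23, 0) = 5.1566
prox(x) = [0.9391, 5.0901, 5.1566]
||prox(x)||_1 = 0.9391 + 5.0901 + 5.1566 = 11.1858


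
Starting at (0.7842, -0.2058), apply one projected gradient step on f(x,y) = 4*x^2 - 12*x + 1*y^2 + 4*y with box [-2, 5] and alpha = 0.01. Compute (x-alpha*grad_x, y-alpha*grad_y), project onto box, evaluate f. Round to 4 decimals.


Step 1: Compute gradient at (0.7842, -0.2058).
grad_x = 2*4*0.7842 - 12 = -5.7264
grad_y = 2*1*-0.2058 + 4 = 3.5884
Step 2: Gradient step.
x_raw = 0.7842 - 0.01*-5.7264 = 0.8415
y_raw = -0.2058 - 0.01*3.5884 = -0.2417
Step 3: Project onto [-2, 5].
x_proj = clip(0.8415) = 0.8415
y_proj = clip(-0.2417) = -0.2417
Step 4: Evaluate f.
f(0.8415, -0.2417) = -8.1736


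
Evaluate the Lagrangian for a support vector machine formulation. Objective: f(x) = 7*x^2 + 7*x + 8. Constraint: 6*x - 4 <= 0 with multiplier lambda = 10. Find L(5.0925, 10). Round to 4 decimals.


Step 1: Evaluate f(x).
f(5.0925) = 7*5.0925^2 + 7*5.0925 + 8 = 225.1824
Step 2: Evaluate g(x).
g(5.0925) = 6*5.0925 - 4 = 26.555
Step 3: Compute Lagrangian.
L = 225.1824 + 10*26.555 = 490.7324


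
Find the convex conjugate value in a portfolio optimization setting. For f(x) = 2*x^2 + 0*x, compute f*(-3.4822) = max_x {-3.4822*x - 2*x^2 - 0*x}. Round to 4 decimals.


f*(y) = sup_x {y*x - a*x^2 - b*x} = sup_x {(y-b)*x - a*x^2}
FOC: (y - b) - 2a*x = 0 => x* = (y - b)/(2a)
x* = (-3.4822 - 0)/(2*2) = -0.8706
f*(-3.4822) = (y-b)^2/(4a) = (-3.4822 - 0)^2/(4*2)
= 12.1257/8 = 1.5157


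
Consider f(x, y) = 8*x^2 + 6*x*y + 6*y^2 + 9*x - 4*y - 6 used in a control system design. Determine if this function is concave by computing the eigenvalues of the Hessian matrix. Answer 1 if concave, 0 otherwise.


The Hessian of f(x,y) = 8*x^2 + 6*x*y + 6*y^2 + 9*x - 4*y - 6 is:
H = [[16, 6], [6, 12]]
Trace = 16 + 12 = 28
Determinant = 16*12 - (6)^2 = 156
Discriminant = (28)^2 - 4*156 = 160.0
Eigenvalues: lambda_1 = 7.6754, lambda_2 = 20.3246
The function is not concave.

0


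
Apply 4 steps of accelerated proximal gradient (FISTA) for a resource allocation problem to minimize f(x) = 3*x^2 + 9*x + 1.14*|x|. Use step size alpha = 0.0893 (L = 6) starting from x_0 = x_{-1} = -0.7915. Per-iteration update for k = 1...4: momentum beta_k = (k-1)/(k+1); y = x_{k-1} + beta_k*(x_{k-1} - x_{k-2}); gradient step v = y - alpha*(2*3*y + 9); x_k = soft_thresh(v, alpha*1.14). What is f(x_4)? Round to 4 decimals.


FISTA on f(x) = 3*x^2 + 9*x + 1.14*|x|
L = 6, alpha = 0.0893
Iteration 1: beta = 0.0, y = -0.7915 + 0.0*(-0.7915 + 0.7915) = -0.7915
  grad(y) = 4.251, v = y - alpha*grad = -1.1711
  prox(v) = soft_thresh(-1.1711, 0.1018) = -1.0693
Iteration 2: beta = 0.3333, y = -1.0693 + 0.3333*(-1.0693 + 0.7915) = -1.1619
  grad(y) = 2.0285, v = y - alpha*grad = -1.3431
  prox(v) = soft_thresh(-1.3431, 0.1018) = -1.2413
Iteration 3: beta = 0.5, y = -1.2413 + 0.5*(-1.2413 + 1.0693) = -1.3272
  grad(y) = 1.0366, v = y - alpha*grad = -1.4198
  prox(v) = soft_thresh(-1.4198, 0.1018) = -1.318
Iteration 4: beta = 0.6, y = -1.318 + 0.6*(-1.318 + 1.2413) = -1.364
  grad(y) = 0.8157, v = y - alpha*grad = -1.4369
  prox(v) = soft_thresh(-1.4369, 0.1018) = -1.3351
f(x_4) = 3*(-1.3351)^2 + 9*(-1.3351) + 1.14*|-1.3351| = -5.1464


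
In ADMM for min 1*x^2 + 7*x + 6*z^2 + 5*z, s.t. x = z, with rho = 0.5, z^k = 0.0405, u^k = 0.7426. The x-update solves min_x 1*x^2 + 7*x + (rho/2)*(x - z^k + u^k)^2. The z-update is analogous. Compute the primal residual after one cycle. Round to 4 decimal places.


ADMM iteration with rho = 0.5, z^k = 0.0405, u^k = 0.7426
Step 1: x-update.
Minimize 1*x^2 + 7*x + (0.5/2)*(x - 0.0405 + 0.7426)^2
FOC: (2*1 + 0.5)*x = -7 + 0.5*(0.0405 - 0.7426)
x^{k+1} = -2.9404
Step 2: z-update.
Minimize 6*z^2 + 5*z + (0.5/2)*(-2.9404 - z + 0.7426)^2
FOC: (2*6 + 0.5)*z = -5 + 0.5*(-2.9404 + 0.7426)
z^{k+1} = -0.4879
Step 3: u-update.
u^{k+1} = 0.7426 - 2.9404 + 0.4879 = -1.7099
Step 4: Primal residual = |-2.9404 + 0.4879| = 2.4525


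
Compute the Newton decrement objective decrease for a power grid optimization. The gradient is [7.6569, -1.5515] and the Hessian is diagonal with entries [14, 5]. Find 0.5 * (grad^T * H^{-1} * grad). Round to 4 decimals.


Step 1: H is diagonal, so H^(-1) * g = [0.5469, -0.3103].
Step 2: g^T H^(-1) g = sum_i g_i^2 / H_ii
  = (7.6569)^2/14 + (-1.5515)^2/5
  = 4.1877 + 0.4814 = 4.6692
Step 3: Objective decrease = 0.5 * g^T H^(-1) g = 2.3346


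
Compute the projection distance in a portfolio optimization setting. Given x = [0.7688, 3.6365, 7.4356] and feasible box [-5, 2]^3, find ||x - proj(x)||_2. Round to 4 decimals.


Project each component onto [-5, 2].
clip(0.7688) = 0.7688, clip(3.6365) = 2.0, clip(7.4356) = 2.0
Projection = [0.7688, 2.0, 2.0]
Squared diffs: [0.0, 2.6781, 29.5457]
Distance = sqrt(32.2238) = 5.6766


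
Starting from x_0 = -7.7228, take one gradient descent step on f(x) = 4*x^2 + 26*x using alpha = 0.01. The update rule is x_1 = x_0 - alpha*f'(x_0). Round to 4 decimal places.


We compute the gradient at x_0 and apply the update.
f'(x) = 8*x + 26
f'(-7.7228) = 8*-7.7228 + 26 = -35.7824
x_1 = -7.7228 - 0.01*-35.7824 = -7.365


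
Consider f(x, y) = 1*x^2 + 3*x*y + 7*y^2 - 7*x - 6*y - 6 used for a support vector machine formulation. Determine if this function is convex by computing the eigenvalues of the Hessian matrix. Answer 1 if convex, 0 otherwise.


The Hessian of f(x,y) = 1*x^2 + 3*x*y + 7*y^2 - 7*x - 6*y - 6 is:
H = [[2, 3], [3, 14]]
Trace = 2 + 14 = 16
Determinant = 2*14 - (3)^2 = 19
Discriminant = (16)^2 - 4*19 = 180.0
Eigenvalues: lambda_1 = 1.2918, lambda_2 = 14.7082
The function is convex.

1


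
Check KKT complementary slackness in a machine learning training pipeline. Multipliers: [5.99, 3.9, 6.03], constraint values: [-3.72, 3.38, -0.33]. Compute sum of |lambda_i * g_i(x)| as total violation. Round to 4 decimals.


KKT complementary slackness check:
lambda_1 * g_1 = 5.99 * -3.72 = -22.2828
lambda_2 * g_2 = 3.9 * 3.38 = 13.182
lambda_3 * g_3 = 6.03 * -0.33 = -1.9899
Total violation = 22.2828 + 13.182 + 1.9899 = 37.4547


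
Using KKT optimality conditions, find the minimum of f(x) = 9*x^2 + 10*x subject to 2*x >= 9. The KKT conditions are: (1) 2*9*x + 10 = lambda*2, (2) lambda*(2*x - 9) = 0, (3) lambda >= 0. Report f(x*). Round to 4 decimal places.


Step 1: Try lambda = 0 (constraint inactive).
x_unc = -10/(2*9) = -0.5556
Check: 2*-0.5556 = -1.1112 < 9 -- violated!
Step 2: Constraint must be active: 2*x = 9
x* = 9/2 = 4.5
lambda = (2*9*4.5 + 10)/2 = 45.5
Step 3: Compute optimal value.
f(x*) = 9*4.5^2 + 10*4.5 = 227.25


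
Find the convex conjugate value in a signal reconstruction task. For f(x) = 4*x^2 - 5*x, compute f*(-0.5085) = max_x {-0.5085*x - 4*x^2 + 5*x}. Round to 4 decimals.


f*(y) = sup_x {y*x - a*x^2 - b*x} = sup_x {(y-b)*x - a*x^2}
FOC: (y - b) - 2a*x = 0 => x* = (y - b)/(2a)
x* = (-0.5085 + 5)/(2*4) = 0.5614
f*(-0.5085) = (y-b)^2/(4a) = (-0.5085 + 5)^2/(4*4)
= 20.1736/16 = 1.2608


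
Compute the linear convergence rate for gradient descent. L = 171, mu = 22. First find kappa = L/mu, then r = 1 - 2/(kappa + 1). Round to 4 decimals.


Step 1: Compute the condition number.
kappa = L/mu = 171/22 = 7.7727
Step 2: Compute the convergence rate.
r = 1 - 2/(kappa + 1) = 1 - 2*mu/(L + mu) = (L - mu)/(L + mu) = 149/193 = 0.772


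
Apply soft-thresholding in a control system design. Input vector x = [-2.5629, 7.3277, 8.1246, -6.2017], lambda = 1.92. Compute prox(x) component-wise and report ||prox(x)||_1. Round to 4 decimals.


Soft-thresholding with lambda = 1.92:
prox(-2.5629) = sign(-2.5629)*max(|-2.5629| - 1.92, 0) = -0.6429
prox(7.3277) = sign(7.3277)*max(|7.3277| - 1.92, 0) = 5.4077
prox(8.1246) = sign(8.1246)*max(|8.1246| - 1.92, 0) = 6.2046
prox(-6.2017) = sign(-6.2017)*max(|-6.2017| - 1.92, 0) = -4.2817
prox(x) = [-0.6429, 5.4077, 6.2046, -4.2817]
||prox(x)||_1 = 0.6429 + 5.4077 + 6.2046 + 4.2817 = 16.5369


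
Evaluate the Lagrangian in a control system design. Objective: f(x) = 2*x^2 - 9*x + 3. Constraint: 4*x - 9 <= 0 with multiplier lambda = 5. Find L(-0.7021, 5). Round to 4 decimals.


Step 1: Evaluate f(x).
f(-0.7021) = 2*(-0.7021)^2 - 9*(-0.7021) + 3 = 10.3048
Step 2: Evaluate g(x).
g(-0.7021) = 4*-0.7021 - 9 = -11.8084
Step 3: Compute Lagrangian.
L = 10.3048 + 5*-11.8084 = -48.7372


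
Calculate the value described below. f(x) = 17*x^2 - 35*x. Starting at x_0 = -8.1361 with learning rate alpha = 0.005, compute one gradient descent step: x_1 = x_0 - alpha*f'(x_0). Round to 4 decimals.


We compute the gradient at x_0 and apply the update.
f'(x) = 34*x - 35
f'(-8.1361) = 34*-8.1361 - 35 = -311.6274
x_1 = -8.1361 - 0.005*-311.6274 = -6.578


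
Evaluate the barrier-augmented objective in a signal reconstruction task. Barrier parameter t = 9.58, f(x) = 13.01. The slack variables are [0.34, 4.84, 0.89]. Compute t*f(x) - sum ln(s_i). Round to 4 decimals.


Step 1: Compute log-barrier.
ln values: [-1.0788, 1.5769, -0.1165]
phi = -(-1.0788 + 1.5769 - 0.1165) = -0.3816
Step 2: Compute augmented objective.
t*f(x) = 9.58*13.01 = 124.6358
Total = 124.6358 - 0.3816 = 124.2542


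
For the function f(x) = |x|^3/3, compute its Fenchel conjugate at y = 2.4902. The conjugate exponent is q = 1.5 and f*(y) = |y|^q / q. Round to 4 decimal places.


The conjugate exponent q satisfies 1/p + 1/q = 1.
p = 3, so q = 3/(3 - 1) = 1.5
|y|^q = 2.4902^1.5 = 3.9296
f*(2.4902) = 3.9296 / 1.5 = 2.6198


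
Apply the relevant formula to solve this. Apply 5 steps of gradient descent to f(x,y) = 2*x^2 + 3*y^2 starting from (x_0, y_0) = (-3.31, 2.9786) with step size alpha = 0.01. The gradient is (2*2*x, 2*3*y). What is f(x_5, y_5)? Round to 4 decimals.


Gradient descent on f(x,y) = 2*x^2 + 3*y^2.
Starting point: (-3.31, 2.9786), alpha = 0.01
Step 1: grad_x = 2*2*-3.31 = -13.24, grad_y = 2*3*2.9786 = 17.8716
  x_1 = -3.31 - 0.01*-13.24 = -3.1776
  y_1 = 2.9786 - 0.01*17.8716 = 2.7999
Step 2: grad_x = 2*2*-3.1776 = -12.7104, grad_y = 2*3*2.7999 = 16.7993
  x_2 = -3.1776 - 0.01*-12.7104 = -3.0505
  y_2 = 2.7999 - 0.01*16.7993 = 2.6319
Step 3: grad_x = 2*2*-3.0505 = -12.202, grad_y = 2*3*2.6319 = 15.7913
  x_3 = -3.0505 - 0.01*-12.202 = -2.9285
  y_3 = 2.6319 - 0.01*15.7913 = 2.474
Step 4: grad_x = 2*2*-2.9285 = -11.7139, grad_y = 2*3*2.474 = 14.8439
  x_4 = -2.9285 - 0.01*-11.7139 = -2.8113
  y_4 = 2.474 - 0.01*14.8439 = 2.3255
Step 5: grad_x = 2*2*-2.8113 = -11.2453, grad_y = 2*3*2.3255 = 13.9532
  x_5 = -2.8113 - 0.01*-11.2453 = -2.6989
  y_5 = 2.3255 - 0.01*13.9532 = 2.186
f(-2.6989, 2.186) = 2*(-2.6989)^2 + 3*2.186^2 = 28.9038


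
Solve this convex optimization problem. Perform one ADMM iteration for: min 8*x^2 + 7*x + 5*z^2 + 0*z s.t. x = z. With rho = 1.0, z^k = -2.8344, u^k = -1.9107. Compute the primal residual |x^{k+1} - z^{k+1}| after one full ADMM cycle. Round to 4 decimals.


ADMM iteration with rho = 1.0, z^k = -2.8344, u^k = -1.9107
Step 1: x-update.
Minimize 8*x^2 + 7*x + (1.0/2)*(x + 2.8344 - 1.9107)^2
FOC: (2*8 + 1.0)*x = -7 + 1.0*(-2.8344 + 1.9107)
x^{k+1} = -0.4661
Step 2: z-update.
Minimize 5*z^2 + 0*z + (1.0/2)*(-0.4661 - z - 1.9107)^2
FOC: (2*5 + 1.0)*z = 0 + 1.0*(-0.4661 - 1.9107)
z^{k+1} = -0.2161
Step 3: u-update.
u^{k+1} = -1.9107 - 0.4661 + 0.2161 = -2.1607
Step 4: Primal residual = |-0.4661 + 0.2161| = 0.25


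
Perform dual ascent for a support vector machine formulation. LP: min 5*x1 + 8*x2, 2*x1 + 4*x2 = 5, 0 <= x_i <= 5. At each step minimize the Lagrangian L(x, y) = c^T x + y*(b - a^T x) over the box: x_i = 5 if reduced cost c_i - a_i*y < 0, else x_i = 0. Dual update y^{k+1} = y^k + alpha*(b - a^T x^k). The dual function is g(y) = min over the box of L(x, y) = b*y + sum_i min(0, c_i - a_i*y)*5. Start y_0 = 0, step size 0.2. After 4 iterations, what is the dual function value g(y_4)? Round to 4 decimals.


Dual ascent for LP: min 5*x1 + 8*x2, 2*x1 + 4*x2 = 5, 0 <= x_i <= 5
Step 1: y^k = 0.0, reduced costs: (5.0, 8.0)
  x^k = (0.0, 0.0), subgradient = b - a^T x = 5.0
  y^{k+1} = 0.0 + 0.2*5.0 = 1.0
Step 2: y^k = 1.0, reduced costs: (3.0, 4.0)
  x^k = (0.0, 0.0), subgradient = b - a^T x = 5.0
  y^{k+1} = 1.0 + 0.2*5.0 = 2.0
Step 3: y^k = 2.0, reduced costs: (1.0, 0.0)
  x^k = (0.0, 0.0), subgradient = b - a^T x = 5.0
  y^{k+1} = 2.0 + 0.2*5.0 = 3.0
Step 4: y^k = 3.0, reduced costs: (-1.0, -4.0)
  x^k = (5.0, 5.0), subgradient = b - a^T x = -25.0
  y^{k+1} = 3.0 + 0.2*-25.0 = -2.0
Dual objective at y_4 = -2.0: reduced costs (9.0, 16.0), box minimizer x = (0.0, 0.0)
g(y_4) = b*y + (c1 - a1*y)*x1 + (c2 - a2*y)*x2 = 5*(-2.0) + 9.0*0.0 + 16.0*0.0 = -10.0 + 0.0 + 0.0 = -10.0


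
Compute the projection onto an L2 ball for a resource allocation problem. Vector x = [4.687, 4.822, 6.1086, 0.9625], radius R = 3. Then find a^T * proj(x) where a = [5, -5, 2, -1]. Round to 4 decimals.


Step 1: Compute ||x|| (intermediates to 6 decimals).
||x|| = sqrt(4.687^2 + 4.822^2 + 6.1086^2 + 0.9625^2) = 9.135702
Step 2: Project.
Since ||x|| > R, scale = R/||x|| = 3/9.135702 = 0.328382, proj(x) = scale * x
proj(x) = [1.539126, 1.583458, 2.005954, 0.316068]
Step 3: Dot product.
a^T * proj(x) = 5*1.539126 - 5*1.583458 + 2*2.005954 - 1*0.316068 = 3.4742


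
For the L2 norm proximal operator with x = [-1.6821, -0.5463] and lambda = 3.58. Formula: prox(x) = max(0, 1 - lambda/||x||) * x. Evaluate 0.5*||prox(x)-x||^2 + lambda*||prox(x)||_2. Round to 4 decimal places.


Step 1: Compute ||x||.
||x|| = 1.7686
Step 2: Compute scaling factor.
scale = max(0, 1 - 3.58/1.7686) = 0.0
Step 3: prox(x) = [-0.0, -0.0]
||prox(x)|| = 0.0
Step 4: Proximal objective.
0.5*||prox-x||^2 = 1.564
lambda*||prox|| = 0.0
Total = 1.564


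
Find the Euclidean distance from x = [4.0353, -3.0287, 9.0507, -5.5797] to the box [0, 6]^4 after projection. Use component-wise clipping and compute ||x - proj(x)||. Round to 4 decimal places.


Project each component onto [0, 6].
clip(4.0353) = 4.0353, clip(-3.0287) = 0.0, clip(9.0507) = 6.0, clip(-5.5797) = 0.0
Projection = [4.0353, 0.0, 6.0, 0.0]
Squared diffs: [0.0, 9.173, 9.3068, 31.1331]
Distance = sqrt(49.6129) = 7.0436


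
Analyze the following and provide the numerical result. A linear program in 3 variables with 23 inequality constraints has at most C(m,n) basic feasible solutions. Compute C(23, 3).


Each vertex corresponds to some choice of n active constraints out of m, so the number of vertices is at most C(m, n) = m! / (n!(m-n)!).
m = 23, n = 3
Numerator: 23 * 22 * 21
Denominator: 3! = 6
C(23, 3) = 1771


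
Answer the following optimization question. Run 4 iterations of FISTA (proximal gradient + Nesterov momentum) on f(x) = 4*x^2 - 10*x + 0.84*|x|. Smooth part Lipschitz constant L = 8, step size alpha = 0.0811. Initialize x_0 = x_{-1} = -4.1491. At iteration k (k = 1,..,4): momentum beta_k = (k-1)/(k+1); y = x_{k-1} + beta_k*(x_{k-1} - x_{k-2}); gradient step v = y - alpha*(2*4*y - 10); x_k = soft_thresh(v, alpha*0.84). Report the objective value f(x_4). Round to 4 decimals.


FISTA on f(x) = 4*x^2 - 10*x + 0.84*|x|
L = 8, alpha = 0.0811
Iteration 1: beta = 0.0, y = -4.1491 + 0.0*(-4.1491 + 4.1491) = -4.1491
  grad(y) = -43.1928, v = y - alpha*grad = -0.6462
  prox(v) = soft_thresh(-0.6462, 0.0681) = -0.578
Iteration 2: beta = 0.3333, y = -0.578 + 0.3333*(-0.578 + 4.1491) = 0.6123
  grad(y) = -5.1015, v = y - alpha*grad = 1.026
  prox(v) = soft_thresh(1.026, 0.0681) = 0.9579
Iteration 3: beta = 0.5, y = 0.9579 + 0.5*(0.9579 + 0.578) = 1.7259
  grad(y) = 3.8072, v = y - alpha*grad = 1.4171
  prox(v) = soft_thresh(1.4171, 0.0681) = 1.349
Iteration 4: beta = 0.6, y = 1.349 + 0.6*(1.349 - 0.9579) = 1.5837
  grad(y) = 2.6693, v = y - alpha*grad = 1.3672
  prox(v) = soft_thresh(1.3672, 0.0681) = 1.2991
f(x_4) = 4*1.2991^2 - 10*1.2991 + 0.84*|1.2991| = -5.1492


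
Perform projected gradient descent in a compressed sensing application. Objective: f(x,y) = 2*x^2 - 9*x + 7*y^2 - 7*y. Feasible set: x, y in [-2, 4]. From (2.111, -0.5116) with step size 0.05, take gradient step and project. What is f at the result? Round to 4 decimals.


Step 1: Compute gradient at (2.111, -0.5116).
grad_x = 2*2*2.111 - 9 = -0.556
grad_y = 2*7*-0.5116 - 7 = -14.1624
Step 2: Gradient step.
x_raw = 2.111 - 0.05*-0.556 = 2.1388
y_raw = -0.5116 - 0.05*-14.1624 = 0.1965
Step 3: Project onto [-2, 4].
x_proj = clip(2.1388) = 2.1388
y_proj = clip(0.1965) = 0.1965
Step 4: Evaluate f.
f(2.1388, 0.1965) = -11.2056


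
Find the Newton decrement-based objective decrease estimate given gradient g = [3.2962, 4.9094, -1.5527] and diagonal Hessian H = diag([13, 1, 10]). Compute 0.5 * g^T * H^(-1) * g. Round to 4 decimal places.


Step 1: H is diagonal, so H^(-1) * g = [0.2536, 4.9094, -0.1553].
Step 2: g^T H^(-1) g = sum_i g_i^2 / H_ii
  = (3.2962)^2/13 + (4.9094)^2/1 + (-1.5527)^2/10
  = 0.8358 + 24.1022 + 0.2411 = 25.1791
Step 3: Objective decrease = 0.5 * g^T H^(-1) g = 12.5895


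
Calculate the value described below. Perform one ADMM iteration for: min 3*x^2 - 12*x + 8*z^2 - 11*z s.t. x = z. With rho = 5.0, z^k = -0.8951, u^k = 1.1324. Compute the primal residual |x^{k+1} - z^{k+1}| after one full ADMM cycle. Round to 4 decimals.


ADMM iteration with rho = 5.0, z^k = -0.8951, u^k = 1.1324
Step 1: x-update.
Minimize 3*x^2 - 12*x + (5.0/2)*(x + 0.8951 + 1.1324)^2
FOC: (2*3 + 5.0)*x = 12 + 5.0*(-0.8951 - 1.1324)
x^{k+1} = 0.1693
Step 2: z-update.
Minimize 8*z^2 - 11*z + (5.0/2)*(0.1693 - z + 1.1324)^2
FOC: (2*8 + 5.0)*z = 11 + 5.0*(0.1693 + 1.1324)
z^{k+1} = 0.8337
Step 3: u-update.
u^{k+1} = 1.1324 + 0.1693 - 0.8337 = 0.468
Step 4: Primal residual = |0.1693 - 0.8337| = 0.6644


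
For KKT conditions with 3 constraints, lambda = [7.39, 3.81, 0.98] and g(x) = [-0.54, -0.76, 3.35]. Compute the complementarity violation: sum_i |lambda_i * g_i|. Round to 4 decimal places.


KKT complementary slackness check:
lambda_1 * g_1 = 7.39 * -0.54 = -3.9906
lambda_2 * g_2 = 3.81 * -0.76 = -2.8956
lambda_3 * g_3 = 0.98 * 3.35 = 3.283
Total violation = 3.9906 + 2.8956 + 3.283 = 10.1692


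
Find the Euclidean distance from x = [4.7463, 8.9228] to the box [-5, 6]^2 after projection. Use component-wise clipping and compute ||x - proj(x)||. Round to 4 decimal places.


Project each component onto [-5, 6].
clip(4.7463) = 4.7463, clip(8.9228) = 6.0
Projection = [4.7463, 6.0]
Squared diffs: [0.0, 8.5428]
Distance = sqrt(8.5428) = 2.9228


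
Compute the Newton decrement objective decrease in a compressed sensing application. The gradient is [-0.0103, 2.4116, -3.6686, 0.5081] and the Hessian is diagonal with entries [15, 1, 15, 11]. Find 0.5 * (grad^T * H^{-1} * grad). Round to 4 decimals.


Step 1: H is diagonal, so H^(-1) * g = [-0.0007, 2.4116, -0.2446, 0.0462].
Step 2: g^T H^(-1) g = sum_i g_i^2 / H_ii
  = (-0.0103)^2/15 + (2.4116)^2/1 + (-3.6686)^2/15 + (0.5081)^2/11
  = 0.0 + 5.8158 + 0.8972 + 0.0235 = 6.7365
Step 3: Objective decrease = 0.5 * g^T H^(-1) g = 3.3683


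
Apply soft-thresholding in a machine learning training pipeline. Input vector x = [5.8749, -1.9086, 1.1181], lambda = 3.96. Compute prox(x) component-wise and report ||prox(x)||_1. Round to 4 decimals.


Soft-thresholding with lambda = 3.96:
prox(5.8749) = sign(5.8749)*max(|5.8749| - 3.96, 0) = 1.9149
prox(-1.9086) = sign(-1.9086)*max(|-1.9086| - 3.96, 0) = 0.0
prox(1.1181) = sign(1.1181)*max(|1.1181| - 3.96, 0) = 0.0
prox(x) = [1.9149, 0.0, 0.0]
||prox(x)||_1 = 1.9149 + 0.0 + 0.0 = 1.9149


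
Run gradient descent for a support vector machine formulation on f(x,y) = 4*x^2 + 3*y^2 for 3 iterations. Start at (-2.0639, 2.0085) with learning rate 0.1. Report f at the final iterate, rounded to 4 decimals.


Gradient descent on f(x,y) = 4*x^2 + 3*y^2.
Starting point: (-2.0639, 2.0085), alpha = 0.1
Step 1: grad_x = 2*4*-2.0639 = -16.5112, grad_y = 2*3*2.0085 = 12.051
  x_1 = -2.0639 - 0.1*-16.5112 = -0.4128
  y_1 = 2.0085 - 0.1*12.051 = 0.8034
Step 2: grad_x = 2*4*-0.4128 = -3.3022, grad_y = 2*3*0.8034 = 4.8204
  x_2 = -0.4128 - 0.1*-3.3022 = -0.0826
  y_2 = 0.8034 - 0.1*4.8204 = 0.3214
Step 3: grad_x = 2*4*-0.0826 = -0.6604, grad_y = 2*3*0.3214 = 1.9282
  x_3 = -0.0826 - 0.1*-0.6604 = -0.0165
  y_3 = 0.3214 - 0.1*1.9282 = 0.1285
f(-0.0165, 0.1285) = 4*(-0.0165)^2 + 3*0.1285^2 = 0.0507


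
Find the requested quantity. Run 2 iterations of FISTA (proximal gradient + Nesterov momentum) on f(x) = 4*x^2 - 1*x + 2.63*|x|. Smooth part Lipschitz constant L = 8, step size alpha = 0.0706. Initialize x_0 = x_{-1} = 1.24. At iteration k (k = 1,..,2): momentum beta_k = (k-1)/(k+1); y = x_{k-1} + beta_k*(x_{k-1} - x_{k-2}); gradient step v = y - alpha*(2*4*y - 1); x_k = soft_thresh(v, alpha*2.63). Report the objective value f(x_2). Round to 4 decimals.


FISTA on f(x) = 4*x^2 - 1*x + 2.63*|x|
L = 8, alpha = 0.0706
Iteration 1: beta = 0.0, y = 1.24 + 0.0*(1.24 - 1.24) = 1.24
  grad(y) = 8.92, v = y - alpha*grad = 0.6102
  prox(v) = soft_thresh(0.6102, 0.1857) = 0.4246
Iteration 2: beta = 0.3333, y = 0.4246 + 0.3333*(0.4246 - 1.24) = 0.1528
  grad(y) = 0.2221, v = y - alpha*grad = 0.1371
  prox(v) = soft_thresh(0.1371, 0.1857) = 0.0
f(x_2) = 4*0.0^2 - 1*0.0 + 2.63*|0.0| = 0.0


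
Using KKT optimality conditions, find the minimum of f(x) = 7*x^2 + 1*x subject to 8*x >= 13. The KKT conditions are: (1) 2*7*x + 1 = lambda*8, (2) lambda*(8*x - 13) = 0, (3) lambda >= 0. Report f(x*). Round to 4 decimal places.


Step 1: Try lambda = 0 (constraint inactive).
x_unc = -1/(2*7) = -0.0714
Check: 8*-0.0714 = -0.5712 < 13 -- violated!
Step 2: Constraint must be active: 8*x = 13
x* = 13/8 = 1.625
lambda = (2*7*1.625 + 1)/8 = 2.9688
Step 3: Compute optimal value.
f(x*) = 7*1.625^2 + 1*1.625 = 20.1094


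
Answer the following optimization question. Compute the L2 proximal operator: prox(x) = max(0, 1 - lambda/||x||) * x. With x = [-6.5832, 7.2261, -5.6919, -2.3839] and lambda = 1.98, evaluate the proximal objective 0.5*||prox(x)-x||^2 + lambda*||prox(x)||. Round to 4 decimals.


Step 1: Compute ||x||.
||x|| = 11.5601
Step 2: Compute scaling factor.
scale = max(0, 1 - 1.98/11.5601) = 0.8287
Step 3: prox(x) = [-5.4556, 5.9884, -4.717, -1.9756]
||prox(x)|| = 9.5801
Step 4: Proximal objective.
0.5*||prox-x||^2 = 1.9602
lambda*||prox|| = 18.9686
Total = 20.9288


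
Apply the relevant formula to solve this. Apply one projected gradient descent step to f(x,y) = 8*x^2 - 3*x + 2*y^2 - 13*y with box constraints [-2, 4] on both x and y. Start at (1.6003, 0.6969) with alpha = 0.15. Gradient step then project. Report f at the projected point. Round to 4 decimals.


Step 1: Compute gradient at (1.6003, 0.6969).
grad_x = 2*8*1.6003 - 3 = 22.6048
grad_y = 2*2*0.6969 - 13 = -10.2124
Step 2: Gradient step.
x_raw = 1.6003 - 0.15*22.6048 = -1.7904
y_raw = 0.6969 - 0.15*-10.2124 = 2.2288
Step 3: Project onto [-2, 4].
x_proj = clip(-1.7904) = -1.7904
y_proj = clip(2.2288) = 2.2288
Step 4: Evaluate f.
f(-1.7904, 2.2288) = 11.977


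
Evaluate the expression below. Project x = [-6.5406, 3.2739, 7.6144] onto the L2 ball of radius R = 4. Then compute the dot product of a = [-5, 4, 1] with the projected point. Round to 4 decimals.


Step 1: Compute ||x|| (intermediates to 6 decimals).
||x|| = sqrt((-6.5406)^2 + 3.2739^2 + 7.6144^2) = 10.558265
Step 2: Project.
Since ||x|| > R, scale = R/||x|| = 4/10.558265 = 0.37885, proj(x) = scale * x
proj(x) = [-2.477906, 1.240317, 2.884715]
Step 3: Dot product.
a^T * proj(x) = -5*(-2.477906) + 4*1.240317 + 1*2.884715 = 20.2355


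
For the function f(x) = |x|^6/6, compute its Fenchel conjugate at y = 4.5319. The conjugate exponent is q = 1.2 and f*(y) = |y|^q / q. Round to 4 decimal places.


The conjugate exponent q satisfies 1/p + 1/q = 1.
p = 6, so q = 6/(6 - 1) = 1.2
|y|^q = 4.5319^1.2 = 6.1311
f*(4.5319) = 6.1311 / 1.2 = 5.1092


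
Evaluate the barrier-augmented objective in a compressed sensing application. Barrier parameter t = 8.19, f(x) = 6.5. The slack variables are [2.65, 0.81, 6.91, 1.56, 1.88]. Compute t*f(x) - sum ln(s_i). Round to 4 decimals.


Step 1: Compute log-barrier.
ln values: [0.9746, -0.2107, 1.933, 0.4447, 0.6313]
phi = -(0.9746 - 0.2107 + 1.933 + 0.4447 + 0.6313) = -3.7728
Step 2: Compute augmented objective.
t*f(x) = 8.19*6.5 = 53.235
Total = 53.235 - 3.7728 = 49.4622


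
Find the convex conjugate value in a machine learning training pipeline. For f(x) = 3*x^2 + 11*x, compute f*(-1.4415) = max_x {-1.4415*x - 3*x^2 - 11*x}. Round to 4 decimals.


f*(y) = sup_x {y*x - a*x^2 - b*x} = sup_x {(y-b)*x - a*x^2}
FOC: (y - b) - 2a*x = 0 => x* = (y - b)/(2a)
x* = (-1.4415 - 11)/(2*3) = -2.0736
f*(-1.4415) = (y-b)^2/(4a) = (-1.4415 - 11)^2/(4*3)
= 154.7909/12 = 12.8992


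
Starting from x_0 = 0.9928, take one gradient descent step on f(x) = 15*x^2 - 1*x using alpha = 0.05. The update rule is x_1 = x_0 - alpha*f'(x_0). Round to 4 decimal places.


We compute the gradient at x_0 and apply the update.
f'(x) = 30*x - 1
f'(0.9928) = 30*0.9928 - 1 = 28.784
x_1 = 0.9928 - 0.05*28.784 = -0.4464


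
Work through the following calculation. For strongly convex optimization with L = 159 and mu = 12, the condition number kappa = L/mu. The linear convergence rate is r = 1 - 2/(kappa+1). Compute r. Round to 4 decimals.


Step 1: Compute the condition number.
kappa = L/mu = 159/12 = 13.25
Step 2: Compute the convergence rate.
r = 1 - 2/(kappa + 1) = 1 - 2*mu/(L + mu) = (L - mu)/(L + mu) = 147/171 = 0.8596


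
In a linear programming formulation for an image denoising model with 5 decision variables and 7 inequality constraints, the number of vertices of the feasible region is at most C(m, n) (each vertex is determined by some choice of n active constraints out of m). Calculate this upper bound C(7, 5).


Each vertex corresponds to some choice of n active constraints out of m, so the number of vertices is at most C(m, n) = m! / (n!(m-n)!).
m = 7, n = 5
Numerator: 7 * 6 * 5 * 4 * 3
Denominator: 5! = 120
C(7, 5) = 21


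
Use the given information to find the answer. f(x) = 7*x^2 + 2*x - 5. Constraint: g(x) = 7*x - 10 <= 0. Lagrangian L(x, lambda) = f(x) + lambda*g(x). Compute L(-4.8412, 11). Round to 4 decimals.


Step 1: Evaluate f(x).
f(-4.8412) = 7*(-4.8412)^2 + 2*(-4.8412) - 5 = 149.3781
Step 2: Evaluate g(x).
g(-4.8412) = 7*-4.8412 - 10 = -43.8884
Step 3: Compute Lagrangian.
L = 149.3781 + 11*-43.8884 = -333.3943


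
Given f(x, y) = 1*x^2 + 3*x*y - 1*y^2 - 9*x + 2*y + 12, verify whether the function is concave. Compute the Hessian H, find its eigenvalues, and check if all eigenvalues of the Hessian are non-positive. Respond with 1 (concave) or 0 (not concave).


The Hessian of f(x,y) = 1*x^2 + 3*x*y - 1*y^2 - 9*x + 2*y + 12 is:
H = [[2, 3], [3, -2]]
Trace = 2 - 2 = 0
Determinant = 2*-2 - (3)^2 = -13
Discriminant = (0)^2 - 4*-13 = 52.0
Eigenvalues: lambda_1 = -3.6056, lambda_2 = 3.6056
The function is not concave.

0


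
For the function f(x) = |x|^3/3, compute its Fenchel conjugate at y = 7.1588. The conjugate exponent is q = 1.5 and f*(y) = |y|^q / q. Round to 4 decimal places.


The conjugate exponent q satisfies 1/p + 1/q = 1.
p = 3, so q = 3/(3 - 1) = 1.5
|y|^q = 7.1588^1.5 = 19.154
f*(7.1588) = 19.154 / 1.5 = 12.7694


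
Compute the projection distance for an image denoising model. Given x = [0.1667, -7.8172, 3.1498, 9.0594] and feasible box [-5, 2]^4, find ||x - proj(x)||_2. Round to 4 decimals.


Project each component onto [-5, 2].
clip(0.1667) = 0.1667, clip(-7.8172) = -5.0, clip(3.1498) = 2.0, clip(9.0594) = 2.0
Projection = [0.1667, -5.0, 2.0, 2.0]
Squared diffs: [0.0, 7.9366, 1.322, 49.8351]
Distance = sqrt(59.0937) = 7.6872


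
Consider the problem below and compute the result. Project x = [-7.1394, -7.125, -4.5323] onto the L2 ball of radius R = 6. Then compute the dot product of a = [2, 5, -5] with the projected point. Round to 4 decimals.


Step 1: Compute ||x|| (intermediates to 6 decimals).
||x|| = sqrt((-7.1394)^2 + (-7.125)^2 + (-4.5323)^2) = 11.057956
Step 2: Project.
Since ||x|| > R, scale = R/||x|| = 6/11.057956 = 0.542596, proj(x) = scale * x
proj(x) = [-3.87381, -3.865997, -2.459208]
Step 3: Dot product.
a^T * proj(x) = 2*(-3.87381) + 5*(-3.865997) - 5*(-2.459208) = -14.7816


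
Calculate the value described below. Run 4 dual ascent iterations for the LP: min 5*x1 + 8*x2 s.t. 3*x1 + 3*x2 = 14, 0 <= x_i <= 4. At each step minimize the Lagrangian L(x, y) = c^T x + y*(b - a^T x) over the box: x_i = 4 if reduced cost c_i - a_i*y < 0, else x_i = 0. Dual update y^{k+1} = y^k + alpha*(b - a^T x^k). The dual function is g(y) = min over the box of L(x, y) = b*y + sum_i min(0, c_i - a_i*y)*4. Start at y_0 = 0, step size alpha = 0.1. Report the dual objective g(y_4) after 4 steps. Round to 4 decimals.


Dual ascent for LP: min 5*x1 + 8*x2, 3*x1 + 3*x2 = 14, 0 <= x_i <= 4
Step 1: y^k = 0.0, reduced costs: (5.0, 8.0)
  x^k = (0.0, 0.0), subgradient = b - a^T x = 14.0
  y^{k+1} = 0.0 + 0.1*14.0 = 1.4
Step 2: y^k = 1.4, reduced costs: (0.8, 3.8)
  x^k = (0.0, 0.0), subgradient = b - a^T x = 14.0
  y^{k+1} = 1.4 + 0.1*14.0 = 2.8
Step 3: y^k = 2.8, reduced costs: (-3.4, -0.4)
  x^k = (4.0, 4.0), subgradient = b - a^T x = -10.0
  y^{k+1} = 2.8 + 0.1*-10.0 = 1.8
Step 4: y^k = 1.8, reduced costs: (-0.4, 2.6)
  x^k = (4.0, 0.0), subgradient = b - a^T x = 2.0
  y^{k+1} = 1.8 + 0.1*2.0 = 2.0
Dual objective at y_4 = 2.0: reduced costs (-1.0, 2.0), box minimizer x = (4.0, 0.0)
g(y_4) = b*y + (c1 - a1*y)*x1 + (c2 - a2*y)*x2 = 14*2.0 + (-1.0)*4.0 + 2.0*0.0 = 28.0 - 4.0 + 0.0 = 24.0


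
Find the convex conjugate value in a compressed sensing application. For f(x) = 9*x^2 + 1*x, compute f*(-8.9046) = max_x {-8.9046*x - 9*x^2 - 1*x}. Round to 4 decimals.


f*(y) = sup_x {y*x - a*x^2 - b*x} = sup_x {(y-b)*x - a*x^2}
FOC: (y - b) - 2a*x = 0 => x* = (y - b)/(2a)
x* = (-8.9046 - 1)/(2*9) = -0.5503
f*(-8.9046) = (y-b)^2/(4a) = (-8.9046 - 1)^2/(4*9)
= 98.1011/36 = 2.725


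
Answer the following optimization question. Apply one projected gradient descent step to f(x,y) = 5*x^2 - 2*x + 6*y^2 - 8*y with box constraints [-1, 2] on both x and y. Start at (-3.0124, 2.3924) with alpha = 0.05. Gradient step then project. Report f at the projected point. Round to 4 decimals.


Step 1: Compute gradient at (-3.0124, 2.3924).
grad_x = 2*5*-3.0124 - 2 = -32.124
grad_y = 2*6*2.3924 - 8 = 20.7088
Step 2: Gradient step.
x_raw = -3.0124 - 0.05*-32.124 = -1.4062
y_raw = 2.3924 - 0.05*20.7088 = 1.357
Step 3: Project onto [-1, 2].
x_proj = clip(-1.4062) = -1.0
y_proj = clip(1.357) = 1.357
Step 4: Evaluate f.
f(-1.0, 1.357) = 7.1924
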